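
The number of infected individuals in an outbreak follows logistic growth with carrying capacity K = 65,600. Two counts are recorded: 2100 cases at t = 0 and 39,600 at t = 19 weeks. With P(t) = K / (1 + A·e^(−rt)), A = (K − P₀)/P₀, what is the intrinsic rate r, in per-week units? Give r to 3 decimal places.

r ≈ 0.202 per week

A = (65600 − 2100)/2100 = 30.2381
39600 = 65600/(1 + 30.2381·e^(−r·19)) → e^(−19r) = (1.65657 − 1)/30.2381 = 0.021713
r = −ln(0.021713)/19 = 3.82984/19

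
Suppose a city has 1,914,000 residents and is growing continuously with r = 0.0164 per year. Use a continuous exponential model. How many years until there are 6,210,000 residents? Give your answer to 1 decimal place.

6210000 = 1914000 · e^(0.0164·t)
t = ln(6210000/1914000) / 0.0164 = ln(3.24451) / 0.0164 = 1.17697 / 0.0164

t ≈ 71.8 years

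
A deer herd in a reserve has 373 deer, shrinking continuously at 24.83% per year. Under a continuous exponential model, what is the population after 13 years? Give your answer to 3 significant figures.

P(13) = 373 · e^(-0.2483·13) = 373 · e^(-3.2279)
= 373 · 0.03964 ≈ 14.79

≈ 14.8 deer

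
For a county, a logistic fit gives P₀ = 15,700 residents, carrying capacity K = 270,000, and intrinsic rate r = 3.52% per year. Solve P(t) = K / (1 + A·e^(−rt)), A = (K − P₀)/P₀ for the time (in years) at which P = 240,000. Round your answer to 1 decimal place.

t ≈ 138.2 years

A = (270000 − 15700)/15700 = 16.19745
240000 = 270000/(1 + 16.19745·e^(−0.0352t)) → 1 + 16.19745·e^(−0.0352t) = 1.125
e^(−0.0352t) = 0.007717 → t = ln(129.57962)/0.0352 = 4.8643/0.0352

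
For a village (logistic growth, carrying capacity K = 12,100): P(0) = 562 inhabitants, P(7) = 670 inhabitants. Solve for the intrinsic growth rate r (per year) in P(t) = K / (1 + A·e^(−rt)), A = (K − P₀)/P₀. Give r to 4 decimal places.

r ≈ 0.0265 per year

A = (12100 − 562)/562 = 20.53025
670 = 12100/(1 + 20.53025·e^(−r·7)) → e^(−7r) = (18.0597 − 1)/20.53025 = 0.830954
r = −ln(0.830954)/7 = 0.18518/7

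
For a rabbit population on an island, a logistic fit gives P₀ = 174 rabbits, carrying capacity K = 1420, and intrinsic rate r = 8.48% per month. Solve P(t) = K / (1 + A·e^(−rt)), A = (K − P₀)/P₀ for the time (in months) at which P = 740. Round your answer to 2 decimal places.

A = (1420 − 174)/174 = 7.16092
740 = 1420/(1 + 7.16092·e^(−0.0848t)) → 1 + 7.16092·e^(−0.0848t) = 1.91892
e^(−0.0848t) = 0.128324 → t = ln(7.79277)/0.0848 = 2.0532/0.0848

t ≈ 24.21 months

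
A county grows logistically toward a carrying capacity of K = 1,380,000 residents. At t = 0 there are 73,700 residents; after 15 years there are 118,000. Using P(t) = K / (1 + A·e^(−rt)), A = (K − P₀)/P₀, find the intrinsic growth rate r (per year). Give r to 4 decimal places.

r ≈ 0.0337 per year

A = (1380000 − 73700)/73700 = 17.72456
118000 = 1380000/(1 + 17.72456·e^(−r·15)) → e^(−15r) = (11.69492 − 1)/17.72456 = 0.603395
r = −ln(0.603395)/15 = 0.50518/15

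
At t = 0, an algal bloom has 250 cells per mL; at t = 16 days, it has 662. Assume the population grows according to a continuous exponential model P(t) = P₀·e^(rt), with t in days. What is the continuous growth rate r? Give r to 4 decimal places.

662 = 250 · e^(r·16)
e^(16r) = 662/250 = 2.648
r = ln(2.648) / 16 = 0.9738 / 16

r ≈ 0.0609 per day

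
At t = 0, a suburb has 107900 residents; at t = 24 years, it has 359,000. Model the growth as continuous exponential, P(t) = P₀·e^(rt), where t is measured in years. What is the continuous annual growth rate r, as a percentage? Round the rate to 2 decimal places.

r ≈ 5.01% per year

359000 = 107900 · e^(r·24)
e^(24r) = 359000/107900 = 3.32715
r = ln(3.32715) / 24 = 1.20212 / 24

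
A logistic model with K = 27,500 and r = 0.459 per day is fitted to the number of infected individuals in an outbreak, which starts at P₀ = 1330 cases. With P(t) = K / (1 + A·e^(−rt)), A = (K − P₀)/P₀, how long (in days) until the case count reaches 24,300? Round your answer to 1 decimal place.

t ≈ 10.9 days

A = (27500 − 1330)/1330 = 19.67669
24300 = 27500/(1 + 19.67669·e^(−0.459t)) → 1 + 19.67669·e^(−0.459t) = 1.13169
e^(−0.459t) = 0.006693 → t = ln(149.41988)/0.459 = 5.00676/0.459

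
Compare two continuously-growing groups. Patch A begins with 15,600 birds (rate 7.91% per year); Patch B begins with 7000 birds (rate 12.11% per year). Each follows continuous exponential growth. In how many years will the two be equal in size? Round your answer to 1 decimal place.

15600·e^(0.0791t) = 7000·e^(0.1211t)
15600/7000 = e^((0.1211 − 0.0791)t) → ln(2.22857) = 0.042·t
t = 0.80136 / 0.042

t ≈ 19.1 years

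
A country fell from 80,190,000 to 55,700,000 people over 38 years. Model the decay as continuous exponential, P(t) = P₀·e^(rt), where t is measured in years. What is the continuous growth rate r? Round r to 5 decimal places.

55700000 = 80190000 · e^(r·38)
e^(38r) = 55700000/80190000 = 0.6946
r = ln(0.6946) / 38 = -0.36442 / 38

r ≈ -0.00959 per year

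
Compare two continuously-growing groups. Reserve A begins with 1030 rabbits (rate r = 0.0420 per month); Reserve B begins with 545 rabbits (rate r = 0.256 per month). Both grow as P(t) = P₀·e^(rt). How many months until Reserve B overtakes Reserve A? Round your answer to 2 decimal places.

t ≈ 2.97 months

1030·e^(0.042t) = 545·e^(0.256t)
1030/545 = e^((0.256 − 0.042)t) → ln(1.88991) = 0.214·t
t = 0.63653 / 0.214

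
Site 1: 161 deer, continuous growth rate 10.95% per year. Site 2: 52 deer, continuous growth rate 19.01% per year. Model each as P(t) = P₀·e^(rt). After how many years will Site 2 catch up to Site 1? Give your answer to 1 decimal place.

161·e^(0.1095t) = 52·e^(0.1901t)
161/52 = e^((0.1901 − 0.1095)t) → ln(3.09615) = 0.0806·t
t = 1.13016 / 0.0806

t ≈ 14.0 years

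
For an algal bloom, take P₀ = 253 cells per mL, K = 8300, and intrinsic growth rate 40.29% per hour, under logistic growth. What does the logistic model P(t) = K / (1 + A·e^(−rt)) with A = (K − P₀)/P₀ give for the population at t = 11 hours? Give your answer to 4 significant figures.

≈ 6,022 cells per mL

A = (8300 − 253)/253 = 31.80632
P(11) = 8300 / (1 + 31.80632·e^(−0.4029·11)) = 8300 / (1 + 31.80632·0.011892)
= 8300 / 1.37824 ≈ 6022.19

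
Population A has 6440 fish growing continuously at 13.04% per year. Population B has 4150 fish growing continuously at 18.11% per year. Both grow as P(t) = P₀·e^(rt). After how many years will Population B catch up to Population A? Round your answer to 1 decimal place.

t ≈ 8.7 years

6440·e^(0.1304t) = 4150·e^(0.1811t)
6440/4150 = e^((0.1811 − 0.1304)t) → ln(1.55181) = 0.0507·t
t = 0.43942 / 0.0507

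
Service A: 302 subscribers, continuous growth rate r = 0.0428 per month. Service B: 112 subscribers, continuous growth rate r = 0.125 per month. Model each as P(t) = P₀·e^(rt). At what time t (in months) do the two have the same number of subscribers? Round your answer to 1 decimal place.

t ≈ 12.1 months

302·e^(0.0428t) = 112·e^(0.125t)
302/112 = e^((0.125 − 0.0428)t) → ln(2.69643) = 0.0822·t
t = 0.99193 / 0.0822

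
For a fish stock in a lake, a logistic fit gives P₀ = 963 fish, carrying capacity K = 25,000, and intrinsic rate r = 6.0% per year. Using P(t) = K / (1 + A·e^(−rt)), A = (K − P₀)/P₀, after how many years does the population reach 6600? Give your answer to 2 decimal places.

t ≈ 36.53 years

A = (25000 − 963)/963 = 24.96054
6600 = 25000/(1 + 24.96054·e^(−0.06t)) → 1 + 24.96054·e^(−0.06t) = 3.78788
e^(−0.06t) = 0.111691 → t = ln(8.95324)/0.06 = 2.19202/0.06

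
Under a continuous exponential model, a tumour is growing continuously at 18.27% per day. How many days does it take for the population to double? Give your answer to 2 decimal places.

doubling time ≈ 3.79 days

doubling time = ln(2) / |r| = 0.69315 / 0.1827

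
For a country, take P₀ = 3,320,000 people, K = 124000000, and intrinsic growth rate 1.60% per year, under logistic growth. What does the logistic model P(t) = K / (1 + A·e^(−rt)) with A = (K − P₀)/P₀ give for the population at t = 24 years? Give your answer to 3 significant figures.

≈ 4,810,000 people

A = (124000000 − 3320000)/3320000 = 36.3494
P(24) = 124000000 / (1 + 36.3494·e^(−0.016·24)) = 124000000 / (1 + 36.3494·0.681131)
= 124000000 / 25.75872 ≈ 4813904.35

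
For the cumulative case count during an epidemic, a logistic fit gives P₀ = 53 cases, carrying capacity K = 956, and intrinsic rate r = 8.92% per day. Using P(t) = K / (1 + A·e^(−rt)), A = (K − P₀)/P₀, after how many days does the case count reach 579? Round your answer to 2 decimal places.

A = (956 − 53)/53 = 17.03774
579 = 956/(1 + 17.03774·e^(−0.0892t)) → 1 + 17.03774·e^(−0.0892t) = 1.65112
e^(−0.0892t) = 0.038216 → t = ln(26.16671)/0.0892 = 3.26449/0.0892

t ≈ 36.60 days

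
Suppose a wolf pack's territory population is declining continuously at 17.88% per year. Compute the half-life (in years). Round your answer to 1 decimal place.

half-life ≈ 3.9 years

half-life = ln(2) / |r| = 0.69315 / 0.1788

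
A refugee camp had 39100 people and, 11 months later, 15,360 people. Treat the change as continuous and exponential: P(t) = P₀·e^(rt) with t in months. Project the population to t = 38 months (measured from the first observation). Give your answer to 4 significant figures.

r = ln(15360/39100) / 11 ≈ -0.084941 per month
P(38) = 39100 · e^(-0.084941·38) = 39100 · 0.03965 ≈ 1550.14

≈ 1,550 people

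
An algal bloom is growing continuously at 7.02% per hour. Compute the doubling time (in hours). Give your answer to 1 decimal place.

doubling time ≈ 9.9 hours

doubling time = ln(2) / |r| = 0.69315 / 0.0702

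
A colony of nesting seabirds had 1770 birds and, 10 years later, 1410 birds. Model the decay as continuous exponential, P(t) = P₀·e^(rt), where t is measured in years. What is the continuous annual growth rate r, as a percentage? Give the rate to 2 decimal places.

1410 = 1770 · e^(r·10)
e^(10r) = 1410/1770 = 0.79661
r = ln(0.79661) / 10 = -0.22739 / 10

r ≈ -2.27% per year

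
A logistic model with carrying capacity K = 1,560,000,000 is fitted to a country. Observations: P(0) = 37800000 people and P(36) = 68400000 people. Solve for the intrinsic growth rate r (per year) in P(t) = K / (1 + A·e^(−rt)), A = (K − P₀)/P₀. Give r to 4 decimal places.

r ≈ 0.0170 per year

A = (1560000000 − 37800000)/37800000 = 40.26984
68400000 = 1560000000/(1 + 40.26984·e^(−r·36)) → e^(−36r) = (22.80702 − 1)/40.26984 = 0.541522
r = −ln(0.541522)/36 = 0.61337/36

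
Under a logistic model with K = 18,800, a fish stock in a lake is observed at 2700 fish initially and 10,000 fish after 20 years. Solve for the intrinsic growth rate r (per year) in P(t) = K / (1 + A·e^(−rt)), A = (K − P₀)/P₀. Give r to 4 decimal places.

r ≈ 0.0957 per year

A = (18800 − 2700)/2700 = 5.96296
10000 = 18800/(1 + 5.96296·e^(−r·20)) → e^(−20r) = (1.88 − 1)/5.96296 = 0.147578
r = −ln(0.147578)/20 = 1.9134/20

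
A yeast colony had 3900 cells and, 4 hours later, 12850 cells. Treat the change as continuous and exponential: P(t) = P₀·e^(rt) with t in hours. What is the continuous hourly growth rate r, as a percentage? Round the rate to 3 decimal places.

12850 = 3900 · e^(r·4)
e^(4r) = 12850/3900 = 3.29487
r = ln(3.29487) / 4 = 1.19237 / 4

r ≈ 29.809% per hour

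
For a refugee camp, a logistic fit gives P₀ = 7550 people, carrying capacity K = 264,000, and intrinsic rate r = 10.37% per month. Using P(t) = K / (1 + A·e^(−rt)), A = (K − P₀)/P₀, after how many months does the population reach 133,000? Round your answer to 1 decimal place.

A = (264000 − 7550)/7550 = 33.96689
133000 = 264000/(1 + 33.96689·e^(−0.1037t)) → 1 + 33.96689·e^(−0.1037t) = 1.98496
e^(−0.1037t) = 0.028998 → t = ln(34.48547)/0.1037 = 3.54054/0.1037

t ≈ 34.1 months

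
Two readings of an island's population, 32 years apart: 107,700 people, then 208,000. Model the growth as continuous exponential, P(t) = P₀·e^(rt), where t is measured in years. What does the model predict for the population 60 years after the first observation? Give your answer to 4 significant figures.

r = ln(208000/107700) / 32 ≈ 0.020568 per year
P(60) = 107700 · e^(0.020568·60) = 107700 · 3.4353 ≈ 369981.5

≈ 370,000 people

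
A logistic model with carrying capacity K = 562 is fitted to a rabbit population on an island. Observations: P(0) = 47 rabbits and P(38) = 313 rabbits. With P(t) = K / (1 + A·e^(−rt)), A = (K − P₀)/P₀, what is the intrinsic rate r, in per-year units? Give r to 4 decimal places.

r ≈ 0.0690 per year

A = (562 − 47)/47 = 10.95745
313 = 562/(1 + 10.95745·e^(−r·38)) → e^(−38r) = (1.79553 − 1)/10.95745 = 0.072602
r = −ln(0.072602)/38 = 2.62277/38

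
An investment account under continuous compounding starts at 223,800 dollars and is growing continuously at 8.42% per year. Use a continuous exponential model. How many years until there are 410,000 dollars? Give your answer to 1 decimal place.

410000 = 223800 · e^(0.0842·t)
t = ln(410000/223800) / 0.0842 = ln(1.83199) / 0.0842 = 0.6054 / 0.0842

t ≈ 7.2 years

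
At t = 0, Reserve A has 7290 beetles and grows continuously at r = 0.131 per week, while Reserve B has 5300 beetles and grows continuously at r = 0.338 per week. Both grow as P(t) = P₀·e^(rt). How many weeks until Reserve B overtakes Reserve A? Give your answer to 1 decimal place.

t ≈ 1.5 weeks

7290·e^(0.131t) = 5300·e^(0.338t)
7290/5300 = e^((0.338 − 0.131)t) → ln(1.37547) = 0.207·t
t = 0.3188 / 0.207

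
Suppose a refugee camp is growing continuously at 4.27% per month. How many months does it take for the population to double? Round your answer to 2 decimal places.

doubling time ≈ 16.23 months

doubling time = ln(2) / |r| = 0.69315 / 0.0427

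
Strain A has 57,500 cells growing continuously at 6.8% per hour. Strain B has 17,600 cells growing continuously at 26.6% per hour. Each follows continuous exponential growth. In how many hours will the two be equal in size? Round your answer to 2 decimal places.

57500·e^(0.068t) = 17600·e^(0.266t)
57500/17600 = e^((0.266 − 0.068)t) → ln(3.26705) = 0.198·t
t = 1.18389 / 0.198

t ≈ 5.98 hours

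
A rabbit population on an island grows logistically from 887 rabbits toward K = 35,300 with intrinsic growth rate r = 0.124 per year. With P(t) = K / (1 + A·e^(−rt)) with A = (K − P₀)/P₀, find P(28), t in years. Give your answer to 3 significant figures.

≈ 16,000 rabbits

A = (35300 − 887)/887 = 38.79707
P(28) = 35300 / (1 + 38.79707·e^(−0.124·28)) = 35300 / (1 + 38.79707·0.031055)
= 35300 / 2.20484 ≈ 16010.25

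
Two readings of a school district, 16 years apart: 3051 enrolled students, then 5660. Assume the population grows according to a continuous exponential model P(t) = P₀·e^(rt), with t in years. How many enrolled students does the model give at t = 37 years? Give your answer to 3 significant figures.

≈ 12,700 enrolled students

r = ln(5660/3051) / 16 ≈ 0.038622 per year
P(37) = 3051 · e^(0.038622·37) = 3051 · 4.17461 ≈ 12736.72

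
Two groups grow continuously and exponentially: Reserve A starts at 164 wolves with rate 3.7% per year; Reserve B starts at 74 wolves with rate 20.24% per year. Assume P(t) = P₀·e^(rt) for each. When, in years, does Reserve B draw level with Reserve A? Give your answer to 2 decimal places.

t ≈ 4.81 years

164·e^(0.037t) = 74·e^(0.2024t)
164/74 = e^((0.2024 − 0.037)t) → ln(2.21622) = 0.1654·t
t = 0.7958 / 0.1654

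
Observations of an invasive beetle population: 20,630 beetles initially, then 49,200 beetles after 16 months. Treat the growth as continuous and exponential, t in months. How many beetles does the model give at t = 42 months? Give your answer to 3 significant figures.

r = ln(49200/20630) / 16 ≈ 0.054322 per month
P(42) = 20630 · e^(0.054322·42) = 20630 · 9.79147 ≈ 201998.04

≈ 202,000 beetles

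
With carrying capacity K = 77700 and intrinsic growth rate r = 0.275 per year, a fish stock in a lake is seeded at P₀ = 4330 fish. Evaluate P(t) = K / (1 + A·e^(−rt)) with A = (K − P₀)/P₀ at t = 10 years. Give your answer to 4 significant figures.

≈ 37,300 fish

A = (77700 − 4330)/4330 = 16.94457
P(10) = 77700 / (1 + 16.94457·e^(−0.275·10)) = 77700 / (1 + 16.94457·0.063928)
= 77700 / 2.08323 ≈ 37297.84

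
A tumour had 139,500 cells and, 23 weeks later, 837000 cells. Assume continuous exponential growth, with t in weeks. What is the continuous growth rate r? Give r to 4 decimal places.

837000 = 139500 · e^(r·23)
e^(23r) = 837000/139500 = 6
r = ln(6) / 23 = 1.79176 / 23

r ≈ 0.0779 per week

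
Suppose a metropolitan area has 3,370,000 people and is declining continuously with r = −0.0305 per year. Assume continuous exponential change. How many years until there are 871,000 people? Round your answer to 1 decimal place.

871000 = 3370000 · e^(-0.0305·t)
t = ln(871000/3370000) / -0.0305 = ln(0.25846) / -0.0305 = -1.35303 / -0.0305

t ≈ 44.4 years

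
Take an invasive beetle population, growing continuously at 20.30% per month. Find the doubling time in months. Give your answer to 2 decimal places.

doubling time ≈ 3.41 months

doubling time = ln(2) / |r| = 0.69315 / 0.203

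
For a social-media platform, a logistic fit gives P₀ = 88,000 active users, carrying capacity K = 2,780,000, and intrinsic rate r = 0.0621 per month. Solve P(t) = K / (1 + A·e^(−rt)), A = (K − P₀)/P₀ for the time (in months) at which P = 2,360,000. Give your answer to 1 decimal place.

A = (2780000 − 88000)/88000 = 30.59091
2360000 = 2780000/(1 + 30.59091·e^(−0.0621t)) → 1 + 30.59091·e^(−0.0621t) = 1.17797
e^(−0.0621t) = 0.005818 → t = ln(171.89177)/0.0621 = 5.14687/0.0621

t ≈ 82.9 months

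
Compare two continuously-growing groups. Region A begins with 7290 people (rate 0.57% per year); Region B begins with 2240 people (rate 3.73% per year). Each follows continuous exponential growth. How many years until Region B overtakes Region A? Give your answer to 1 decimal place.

7290·e^(0.0057t) = 2240·e^(0.0373t)
7290/2240 = e^((0.0373 − 0.0057)t) → ln(3.25446) = 0.0316·t
t = 1.18003 / 0.0316

t ≈ 37.3 years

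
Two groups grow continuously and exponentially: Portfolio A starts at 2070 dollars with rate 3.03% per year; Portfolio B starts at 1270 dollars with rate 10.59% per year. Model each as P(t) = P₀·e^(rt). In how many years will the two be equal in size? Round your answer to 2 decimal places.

2070·e^(0.0303t) = 1270·e^(0.1059t)
2070/1270 = e^((0.1059 − 0.0303)t) → ln(1.62992) = 0.0756·t
t = 0.48853 / 0.0756

t ≈ 6.46 years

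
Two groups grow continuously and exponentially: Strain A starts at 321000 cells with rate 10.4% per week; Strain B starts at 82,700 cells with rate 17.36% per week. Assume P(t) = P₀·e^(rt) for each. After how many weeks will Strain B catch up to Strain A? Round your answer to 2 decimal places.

t ≈ 19.49 weeks

321000·e^(0.104t) = 82700·e^(0.1736t)
321000/82700 = e^((0.1736 − 0.104)t) → ln(3.8815) = 0.0696·t
t = 1.35622 / 0.0696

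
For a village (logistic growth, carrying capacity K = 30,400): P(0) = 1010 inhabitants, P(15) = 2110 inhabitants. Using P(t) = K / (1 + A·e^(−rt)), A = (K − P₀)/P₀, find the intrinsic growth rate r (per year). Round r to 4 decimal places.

r ≈ 0.0517 per year

A = (30400 − 1010)/1010 = 29.09901
2110 = 30400/(1 + 29.09901·e^(−r·15)) → e^(−15r) = (14.40758 − 1)/29.09901 = 0.460757
r = −ln(0.460757)/15 = 0.77488/15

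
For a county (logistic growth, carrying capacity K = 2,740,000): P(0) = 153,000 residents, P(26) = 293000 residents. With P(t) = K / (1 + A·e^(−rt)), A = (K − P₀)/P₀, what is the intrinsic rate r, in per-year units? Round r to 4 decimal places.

r ≈ 0.0271 per year

A = (2740000 − 153000)/153000 = 16.9085
293000 = 2740000/(1 + 16.9085·e^(−r·26)) → e^(−26r) = (9.35154 − 1)/16.9085 = 0.493925
r = −ln(0.493925)/26 = 0.70537/26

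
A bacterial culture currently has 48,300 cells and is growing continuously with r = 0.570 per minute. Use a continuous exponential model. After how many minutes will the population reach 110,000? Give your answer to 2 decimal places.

t ≈ 1.44 minutes

110000 = 48300 · e^(0.57·t)
t = ln(110000/48300) / 0.57 = ln(2.27743) / 0.57 = 0.82305 / 0.57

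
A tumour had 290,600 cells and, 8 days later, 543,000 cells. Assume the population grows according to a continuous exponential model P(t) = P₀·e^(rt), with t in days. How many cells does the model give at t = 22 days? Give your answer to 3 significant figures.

≈ 1,620,000 cells

r = ln(543000/290600) / 8 ≈ 0.078145 per day
P(22) = 290600 · e^(0.078145·22) = 290600 · 5.58003 ≈ 1621556.98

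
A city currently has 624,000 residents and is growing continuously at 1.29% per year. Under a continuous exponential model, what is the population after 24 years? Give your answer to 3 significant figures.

P(24) = 624000 · e^(0.0129·24) = 624000 · e^(0.3096)
= 624000 · 1.36288 ≈ 850437.03

≈ 850,000 residents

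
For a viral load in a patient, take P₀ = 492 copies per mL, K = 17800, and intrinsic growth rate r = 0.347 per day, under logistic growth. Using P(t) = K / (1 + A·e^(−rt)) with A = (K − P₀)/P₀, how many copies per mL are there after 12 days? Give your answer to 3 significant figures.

A = (17800 − 492)/492 = 35.17886
P(12) = 17800 / (1 + 35.17886·e^(−0.347·12)) = 17800 / (1 + 35.17886·0.015545)
= 17800 / 1.54686 ≈ 11507.15

≈ 11,500 copies per mL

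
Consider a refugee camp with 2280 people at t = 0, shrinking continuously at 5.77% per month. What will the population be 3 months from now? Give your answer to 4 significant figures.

P(3) = 2280 · e^(-0.0577·3) = 2280 · e^(-0.1731)
= 2280 · 0.84105 ≈ 1917.6

≈ 1,918 people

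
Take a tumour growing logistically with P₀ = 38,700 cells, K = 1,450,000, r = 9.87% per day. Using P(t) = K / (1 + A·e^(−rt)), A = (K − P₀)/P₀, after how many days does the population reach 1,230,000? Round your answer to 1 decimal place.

t ≈ 53.9 days

A = (1450000 − 38700)/38700 = 36.4677
1230000 = 1450000/(1 + 36.4677·e^(−0.0987t)) → 1 + 36.4677·e^(−0.0987t) = 1.17886
e^(−0.0987t) = 0.004905 → t = ln(203.8876)/0.0987 = 5.31757/0.0987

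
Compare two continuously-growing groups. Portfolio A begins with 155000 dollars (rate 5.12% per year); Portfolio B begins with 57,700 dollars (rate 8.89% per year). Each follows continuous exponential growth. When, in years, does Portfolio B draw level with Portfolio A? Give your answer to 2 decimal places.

t ≈ 26.21 years

155000·e^(0.0512t) = 57700·e^(0.0889t)
155000/57700 = e^((0.0889 − 0.0512)t) → ln(2.68631) = 0.0377·t
t = 0.98817 / 0.0377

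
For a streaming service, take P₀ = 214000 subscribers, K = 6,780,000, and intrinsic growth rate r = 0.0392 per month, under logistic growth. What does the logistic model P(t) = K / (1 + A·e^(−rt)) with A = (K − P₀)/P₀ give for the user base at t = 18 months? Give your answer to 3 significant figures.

A = (6780000 − 214000)/214000 = 30.68224
P(18) = 6780000 / (1 + 30.68224·e^(−0.0392·18)) = 6780000 / (1 + 30.68224·0.493812)
= 6780000 / 16.15127 ≈ 419781.34

≈ 420,000 subscribers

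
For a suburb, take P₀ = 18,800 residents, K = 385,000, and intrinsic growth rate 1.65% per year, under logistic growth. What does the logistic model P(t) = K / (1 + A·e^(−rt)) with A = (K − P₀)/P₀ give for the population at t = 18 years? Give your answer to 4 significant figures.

≈ 24,880 residents

A = (385000 − 18800)/18800 = 19.47872
P(18) = 385000 / (1 + 19.47872·e^(−0.0165·18)) = 385000 / (1 + 19.47872·0.743044)
= 385000 / 15.47355 ≈ 24881.17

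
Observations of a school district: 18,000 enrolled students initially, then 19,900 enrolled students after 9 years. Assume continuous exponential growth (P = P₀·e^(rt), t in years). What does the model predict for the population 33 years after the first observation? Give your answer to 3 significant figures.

≈ 26,000 enrolled students

r = ln(19900/18000) / 9 ≈ 0.01115 per year
P(33) = 18000 · e^(0.01115·33) = 18000 · 1.44476 ≈ 26005.66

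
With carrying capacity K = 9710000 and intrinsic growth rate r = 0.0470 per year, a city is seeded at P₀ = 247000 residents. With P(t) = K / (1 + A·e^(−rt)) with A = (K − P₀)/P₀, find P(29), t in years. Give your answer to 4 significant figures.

≈ 898,800 residents

A = (9710000 − 247000)/247000 = 38.31174
P(29) = 9710000 / (1 + 38.31174·e^(−0.047·29)) = 9710000 / (1 + 38.31174·0.255892)
= 9710000 / 10.80367 ≈ 898768.99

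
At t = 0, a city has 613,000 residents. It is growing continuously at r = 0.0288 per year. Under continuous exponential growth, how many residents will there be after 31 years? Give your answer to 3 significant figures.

≈ 1,500,000 residents

P(31) = 613000 · e^(0.0288·31) = 613000 · e^(0.8928)
= 613000 · 2.44196 ≈ 1496919.99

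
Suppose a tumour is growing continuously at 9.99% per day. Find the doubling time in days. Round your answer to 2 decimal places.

doubling time = ln(2) / |r| = 0.69315 / 0.0999

doubling time ≈ 6.94 days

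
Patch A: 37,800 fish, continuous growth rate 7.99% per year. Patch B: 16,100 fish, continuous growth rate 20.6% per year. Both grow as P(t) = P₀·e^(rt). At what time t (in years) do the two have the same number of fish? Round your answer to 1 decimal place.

t ≈ 6.8 years

37800·e^(0.0799t) = 16100·e^(0.206t)
37800/16100 = e^((0.206 − 0.0799)t) → ln(2.34783) = 0.1261·t
t = 0.85349 / 0.1261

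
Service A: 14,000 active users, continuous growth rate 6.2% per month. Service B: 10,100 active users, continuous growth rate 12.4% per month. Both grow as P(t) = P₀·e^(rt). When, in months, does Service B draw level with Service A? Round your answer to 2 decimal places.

t ≈ 5.27 months

14000·e^(0.062t) = 10100·e^(0.124t)
14000/10100 = e^((0.124 − 0.062)t) → ln(1.38614) = 0.062·t
t = 0.32652 / 0.062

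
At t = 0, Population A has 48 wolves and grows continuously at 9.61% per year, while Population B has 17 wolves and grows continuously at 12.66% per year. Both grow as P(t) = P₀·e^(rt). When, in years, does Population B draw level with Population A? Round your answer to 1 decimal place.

t ≈ 34.0 years

48·e^(0.0961t) = 17·e^(0.1266t)
48/17 = e^((0.1266 − 0.0961)t) → ln(2.82353) = 0.0305·t
t = 1.03799 / 0.0305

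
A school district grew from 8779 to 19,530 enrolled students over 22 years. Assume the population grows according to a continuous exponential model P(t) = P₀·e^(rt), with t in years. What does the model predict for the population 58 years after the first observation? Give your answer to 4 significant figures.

≈ 72,270 enrolled students

r = ln(19530/8779) / 22 ≈ 0.036345 per year
P(58) = 8779 · e^(0.036345·58) = 8779 · 8.23183 ≈ 72267.21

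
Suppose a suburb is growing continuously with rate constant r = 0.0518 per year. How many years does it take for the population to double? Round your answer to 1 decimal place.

doubling time ≈ 13.4 years

doubling time = ln(2) / |r| = 0.69315 / 0.0518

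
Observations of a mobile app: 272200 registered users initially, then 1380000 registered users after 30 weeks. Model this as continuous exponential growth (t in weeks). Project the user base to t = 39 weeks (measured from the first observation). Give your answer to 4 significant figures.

≈ 2,246,000 registered users

r = ln(1380000/272200) / 30 ≈ 0.05411 per week
P(39) = 272200 · e^(0.05411·39) = 272200 · 8.25065 ≈ 2245827.4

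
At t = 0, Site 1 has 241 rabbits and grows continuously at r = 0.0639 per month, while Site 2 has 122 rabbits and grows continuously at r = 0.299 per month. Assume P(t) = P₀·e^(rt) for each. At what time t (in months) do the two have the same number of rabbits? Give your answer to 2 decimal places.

241·e^(0.0639t) = 122·e^(0.299t)
241/122 = e^((0.299 − 0.0639)t) → ln(1.97541) = 0.2351·t
t = 0.68078 / 0.2351

t ≈ 2.90 months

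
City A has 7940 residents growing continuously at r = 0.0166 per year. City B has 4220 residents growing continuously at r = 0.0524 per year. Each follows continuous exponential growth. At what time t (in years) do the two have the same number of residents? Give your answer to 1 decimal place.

7940·e^(0.0166t) = 4220·e^(0.0524t)
7940/4220 = e^((0.0524 − 0.0166)t) → ln(1.88152) = 0.0358·t
t = 0.63208 / 0.0358

t ≈ 17.7 years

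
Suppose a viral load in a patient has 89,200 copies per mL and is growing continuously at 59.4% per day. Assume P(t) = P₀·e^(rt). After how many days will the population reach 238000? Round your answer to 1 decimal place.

238000 = 89200 · e^(0.594·t)
t = ln(238000/89200) / 0.594 = ln(2.66816) / 0.594 = 0.98139 / 0.594

t ≈ 1.7 days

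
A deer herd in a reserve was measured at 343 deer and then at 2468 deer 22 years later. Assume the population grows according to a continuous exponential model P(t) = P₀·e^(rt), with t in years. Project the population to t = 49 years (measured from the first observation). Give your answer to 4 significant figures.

r = ln(2468/343) / 22 ≈ 0.089701 per year
P(49) = 343 · e^(0.089701·49) = 343 · 81.0749 ≈ 27808.69

≈ 27,810 deer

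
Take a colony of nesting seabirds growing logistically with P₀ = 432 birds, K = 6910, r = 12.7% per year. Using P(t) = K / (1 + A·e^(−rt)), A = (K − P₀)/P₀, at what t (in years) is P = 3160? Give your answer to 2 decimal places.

A = (6910 − 432)/432 = 14.99537
3160 = 6910/(1 + 14.99537·e^(−0.127t)) → 1 + 14.99537·e^(−0.127t) = 2.18671
e^(−0.127t) = 0.079138 → t = ln(12.6361)/0.127 = 2.53656/0.127

t ≈ 19.97 years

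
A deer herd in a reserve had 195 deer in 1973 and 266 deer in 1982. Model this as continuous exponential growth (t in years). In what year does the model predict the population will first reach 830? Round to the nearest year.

year 2015

r = ln(266/195) / 9 = 0.3105/9 ≈ 0.0345 per year
t = ln(830/195) / r = 1.44843/0.0345 ≈ 41.98 years after 1973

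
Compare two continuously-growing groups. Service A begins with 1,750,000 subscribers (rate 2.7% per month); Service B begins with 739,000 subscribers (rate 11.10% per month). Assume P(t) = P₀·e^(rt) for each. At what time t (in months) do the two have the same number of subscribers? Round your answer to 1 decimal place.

t ≈ 10.3 months

1750000·e^(0.027t) = 739000·e^(0.111t)
1750000/739000 = e^((0.111 − 0.027)t) → ln(2.36806) = 0.084·t
t = 0.86207 / 0.084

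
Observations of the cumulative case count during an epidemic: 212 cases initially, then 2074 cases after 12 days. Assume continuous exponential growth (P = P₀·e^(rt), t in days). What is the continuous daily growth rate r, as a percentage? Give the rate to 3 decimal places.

2074 = 212 · e^(r·12)
e^(12r) = 2074/212 = 9.78302
r = ln(9.78302) / 12 = 2.28065 / 12

r ≈ 19.005% per day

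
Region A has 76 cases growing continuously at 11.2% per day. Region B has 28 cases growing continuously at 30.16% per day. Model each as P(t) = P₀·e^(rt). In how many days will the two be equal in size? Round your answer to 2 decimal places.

t ≈ 5.27 days

76·e^(0.112t) = 28·e^(0.3016t)
76/28 = e^((0.3016 − 0.112)t) → ln(2.71429) = 0.1896·t
t = 0.99853 / 0.1896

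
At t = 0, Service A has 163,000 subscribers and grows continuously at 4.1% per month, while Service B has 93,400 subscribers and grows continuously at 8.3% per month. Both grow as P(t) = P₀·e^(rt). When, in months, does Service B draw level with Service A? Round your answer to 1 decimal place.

t ≈ 13.3 months

163000·e^(0.041t) = 93400·e^(0.083t)
163000/93400 = e^((0.083 − 0.041)t) → ln(1.74518) = 0.042·t
t = 0.55686 / 0.042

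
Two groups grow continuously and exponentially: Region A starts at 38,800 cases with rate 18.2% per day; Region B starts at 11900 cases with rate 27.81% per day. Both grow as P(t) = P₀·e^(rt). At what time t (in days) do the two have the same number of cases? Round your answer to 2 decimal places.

38800·e^(0.182t) = 11900·e^(0.2781t)
38800/11900 = e^((0.2781 − 0.182)t) → ln(3.2605) = 0.0961·t
t = 1.18188 / 0.0961

t ≈ 12.30 days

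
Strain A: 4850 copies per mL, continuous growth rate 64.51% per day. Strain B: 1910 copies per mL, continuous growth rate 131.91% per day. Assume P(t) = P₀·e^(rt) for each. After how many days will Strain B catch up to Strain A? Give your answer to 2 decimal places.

t ≈ 1.38 days

4850·e^(0.6451t) = 1910·e^(1.3191t)
4850/1910 = e^((1.3191 − 0.6451)t) → ln(2.53927) = 0.674·t
t = 0.93188 / 0.674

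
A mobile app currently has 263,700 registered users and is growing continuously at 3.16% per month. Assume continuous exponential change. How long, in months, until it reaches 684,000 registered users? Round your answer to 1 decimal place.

684000 = 263700 · e^(0.0316·t)
t = ln(684000/263700) / 0.0316 = ln(2.59386) / 0.0316 = 0.95315 / 0.0316

t ≈ 30.2 months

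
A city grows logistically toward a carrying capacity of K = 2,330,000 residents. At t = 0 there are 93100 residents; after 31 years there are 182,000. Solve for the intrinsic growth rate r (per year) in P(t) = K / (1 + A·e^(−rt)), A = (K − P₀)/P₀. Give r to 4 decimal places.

A = (2330000 − 93100)/93100 = 24.02685
182000 = 2330000/(1 + 24.02685·e^(−r·31)) → e^(−31r) = (12.8022 − 1)/24.02685 = 0.491209
r = −ln(0.491209)/31 = 0.71089/31

r ≈ 0.0229 per year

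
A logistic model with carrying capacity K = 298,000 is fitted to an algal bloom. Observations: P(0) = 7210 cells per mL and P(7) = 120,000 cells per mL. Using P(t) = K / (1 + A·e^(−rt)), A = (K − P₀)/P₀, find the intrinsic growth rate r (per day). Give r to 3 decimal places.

A = (298000 − 7210)/7210 = 40.33148
120000 = 298000/(1 + 40.33148·e^(−r·7)) → e^(−7r) = (2.48333 − 1)/40.33148 = 0.036779
r = −ln(0.036779)/7 = 3.30284/7

r ≈ 0.472 per day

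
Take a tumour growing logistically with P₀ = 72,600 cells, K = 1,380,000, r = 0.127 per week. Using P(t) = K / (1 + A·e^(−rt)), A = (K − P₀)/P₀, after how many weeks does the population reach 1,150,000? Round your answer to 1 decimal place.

t ≈ 35.4 weeks

A = (1380000 − 72600)/72600 = 18.00826
1150000 = 1380000/(1 + 18.00826·e^(−0.127t)) → 1 + 18.00826·e^(−0.127t) = 1.2
e^(−0.127t) = 0.011106 → t = ln(90.04132)/0.127 = 4.50027/0.127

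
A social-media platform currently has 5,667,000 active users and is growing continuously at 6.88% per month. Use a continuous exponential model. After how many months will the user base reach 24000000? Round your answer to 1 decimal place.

24000000 = 5667000 · e^(0.0688·t)
t = ln(24000000/5667000) / 0.0688 = ln(4.23504) / 0.0688 = 1.44339 / 0.0688

t ≈ 21.0 months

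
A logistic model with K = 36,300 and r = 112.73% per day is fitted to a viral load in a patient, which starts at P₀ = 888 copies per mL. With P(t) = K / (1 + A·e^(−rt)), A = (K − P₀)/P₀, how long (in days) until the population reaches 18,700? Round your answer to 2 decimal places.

t ≈ 3.32 days

A = (36300 − 888)/888 = 39.87838
18700 = 36300/(1 + 39.87838·e^(−1.1273t)) → 1 + 39.87838·e^(−1.1273t) = 1.94118
e^(−1.1273t) = 0.023601 → t = ln(42.37078)/1.1273 = 3.74646/1.1273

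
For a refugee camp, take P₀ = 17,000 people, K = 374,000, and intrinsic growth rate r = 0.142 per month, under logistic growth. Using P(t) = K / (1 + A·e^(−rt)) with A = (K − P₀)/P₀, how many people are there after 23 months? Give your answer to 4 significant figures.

A = (374000 − 17000)/17000 = 21
P(23) = 374000 / (1 + 21·e^(−0.142·23)) = 374000 / (1 + 21·0.038159)
= 374000 / 1.80133 ≈ 207623.92

≈ 207,600 people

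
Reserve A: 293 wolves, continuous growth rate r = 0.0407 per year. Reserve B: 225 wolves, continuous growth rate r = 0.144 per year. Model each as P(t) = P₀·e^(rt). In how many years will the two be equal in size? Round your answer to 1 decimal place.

293·e^(0.0407t) = 225·e^(0.144t)
293/225 = e^((0.144 − 0.0407)t) → ln(1.30222) = 0.1033·t
t = 0.26407 / 0.1033

t ≈ 2.6 years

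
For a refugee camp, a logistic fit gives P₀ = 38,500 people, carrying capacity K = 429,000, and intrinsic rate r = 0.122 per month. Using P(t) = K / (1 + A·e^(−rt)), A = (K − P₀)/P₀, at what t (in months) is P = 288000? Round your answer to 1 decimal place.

A = (429000 − 38500)/38500 = 10.14286
288000 = 429000/(1 + 10.14286·e^(−0.122t)) → 1 + 10.14286·e^(−0.122t) = 1.48958
e^(−0.122t) = 0.048269 → t = ln(20.71733)/0.122 = 3.03097/0.122

t ≈ 24.8 months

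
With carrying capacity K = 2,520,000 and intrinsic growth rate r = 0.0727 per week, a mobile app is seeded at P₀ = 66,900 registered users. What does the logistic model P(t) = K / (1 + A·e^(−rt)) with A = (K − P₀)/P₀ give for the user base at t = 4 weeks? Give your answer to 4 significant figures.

A = (2520000 − 66900)/66900 = 36.66816
P(4) = 2520000 / (1 + 36.66816·e^(−0.0727·4)) = 2520000 / (1 + 36.66816·0.747665)
= 2520000 / 28.41551 ≈ 88683.97

≈ 88,680 registered users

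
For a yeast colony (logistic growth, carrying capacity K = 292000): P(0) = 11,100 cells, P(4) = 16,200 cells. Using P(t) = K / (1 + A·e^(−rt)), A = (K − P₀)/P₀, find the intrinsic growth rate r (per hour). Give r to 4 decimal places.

A = (292000 − 11100)/11100 = 25.30631
16200 = 292000/(1 + 25.30631·e^(−r·4)) → e^(−4r) = (18.02469 − 1)/25.30631 = 0.672745
r = −ln(0.672745)/4 = 0.39639/4

r ≈ 0.0991 per hour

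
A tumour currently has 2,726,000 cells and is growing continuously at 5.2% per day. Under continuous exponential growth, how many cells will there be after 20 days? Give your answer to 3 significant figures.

≈ 7,710,000 cells

P(20) = 2726000 · e^(0.052·20) = 2726000 · e^(1.04)
= 2726000 · 2.82922 ≈ 7712445.58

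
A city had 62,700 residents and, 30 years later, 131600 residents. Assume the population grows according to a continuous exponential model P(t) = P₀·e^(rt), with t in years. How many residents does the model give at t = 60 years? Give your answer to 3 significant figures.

r = ln(131600/62700) / 30 ≈ 0.024714 per year
P(60) = 62700 · e^(0.024714·60) = 62700 · 4.40531 ≈ 276213.08

≈ 276,000 residents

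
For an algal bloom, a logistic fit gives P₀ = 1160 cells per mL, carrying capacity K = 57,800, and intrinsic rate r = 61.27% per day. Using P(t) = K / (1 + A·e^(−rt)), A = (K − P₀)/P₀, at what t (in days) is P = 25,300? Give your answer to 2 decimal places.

A = (57800 − 1160)/1160 = 48.82759
25300 = 57800/(1 + 48.82759·e^(−0.6127t)) → 1 + 48.82759·e^(−0.6127t) = 2.28458
e^(−0.6127t) = 0.026309 → t = ln(38.0104)/0.6127 = 3.63786/0.6127

t ≈ 5.94 days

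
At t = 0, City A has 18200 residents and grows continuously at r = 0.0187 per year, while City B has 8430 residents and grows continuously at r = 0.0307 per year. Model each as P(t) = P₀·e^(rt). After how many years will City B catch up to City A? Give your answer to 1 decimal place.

t ≈ 64.1 years

18200·e^(0.0187t) = 8430·e^(0.0307t)
18200/8430 = e^((0.0307 − 0.0187)t) → ln(2.15896) = 0.012·t
t = 0.76962 / 0.012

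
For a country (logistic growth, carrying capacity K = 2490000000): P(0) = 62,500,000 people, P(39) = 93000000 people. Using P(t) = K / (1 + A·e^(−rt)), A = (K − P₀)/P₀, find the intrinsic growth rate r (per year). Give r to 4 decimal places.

r ≈ 0.0105 per year

A = (2490000000 − 62500000)/62500000 = 38.84
93000000 = 2490000000/(1 + 38.84·e^(−r·39)) → e^(−39r) = (26.77419 − 1)/38.84 = 0.663599
r = −ln(0.663599)/39 = 0.41008/39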